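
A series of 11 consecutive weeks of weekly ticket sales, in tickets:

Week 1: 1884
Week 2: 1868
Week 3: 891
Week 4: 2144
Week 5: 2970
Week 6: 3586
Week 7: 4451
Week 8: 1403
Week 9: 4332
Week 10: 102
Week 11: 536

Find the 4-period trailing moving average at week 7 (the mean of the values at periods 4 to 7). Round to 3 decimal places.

3287.750

Sum of periods 4–7: 2144 + 2970 + 3586 + 4451 = 13151
Divide by 4: 13151 / 4 = 3287.750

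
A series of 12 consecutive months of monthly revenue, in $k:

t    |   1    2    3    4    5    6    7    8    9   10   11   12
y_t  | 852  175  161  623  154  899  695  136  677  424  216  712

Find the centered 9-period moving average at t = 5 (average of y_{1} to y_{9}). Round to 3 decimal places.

Sum of periods 1–9: 852 + 175 + 161 + 623 + 154 + 899 + 695 + 136 + 677 = 4372
Divide by 9: 4372 / 9 = 485.778

485.778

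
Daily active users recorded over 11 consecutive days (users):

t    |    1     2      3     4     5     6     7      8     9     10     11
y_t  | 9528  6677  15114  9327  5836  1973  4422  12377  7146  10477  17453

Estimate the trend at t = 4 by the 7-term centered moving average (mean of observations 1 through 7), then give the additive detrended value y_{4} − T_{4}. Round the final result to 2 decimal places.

Trend T_4 = (9528 + 6677 + 15114 + 9327 + 5836 + 1973 + 4422) / 7 = 52877/7 = 7553.8571
Detrended value: 9327 − 7553.8571 = 1773.14

1773.14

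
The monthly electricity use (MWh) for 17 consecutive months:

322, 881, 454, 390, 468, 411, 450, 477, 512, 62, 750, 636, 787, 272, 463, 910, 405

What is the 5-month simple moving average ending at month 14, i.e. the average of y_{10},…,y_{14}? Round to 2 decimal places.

501.40

Sum of periods 10–14: 62 + 750 + 636 + 787 + 272 = 2507
Divide by 5: 2507 / 5 = 501.40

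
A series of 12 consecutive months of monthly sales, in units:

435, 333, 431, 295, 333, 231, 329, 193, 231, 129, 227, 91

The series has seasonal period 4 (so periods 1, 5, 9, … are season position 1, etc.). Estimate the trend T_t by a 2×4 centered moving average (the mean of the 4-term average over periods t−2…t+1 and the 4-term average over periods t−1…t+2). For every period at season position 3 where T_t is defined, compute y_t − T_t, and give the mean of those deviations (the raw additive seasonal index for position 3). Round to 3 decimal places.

Season position 3 occurs at t = 3, 7 (where T_t is defined).
t=3: T_3 = 360.75000; y_3 − T_3 = 431 − 360.75000 = 70.25000
t=7: T_7 = 258.75000; y_7 − T_7 = 329 − 258.75000 = 70.25000
Mean deviation: (70.25000 + 70.25000) / 2 = 70.250

70.250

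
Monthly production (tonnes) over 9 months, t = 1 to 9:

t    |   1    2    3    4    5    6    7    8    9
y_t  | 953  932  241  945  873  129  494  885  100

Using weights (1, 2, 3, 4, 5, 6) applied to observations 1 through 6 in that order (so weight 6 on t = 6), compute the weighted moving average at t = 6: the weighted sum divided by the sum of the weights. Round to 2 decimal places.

Weighted sum: 1·953 + 2·932 + 3·241 + 4·945 + 5·873 + 6·129 = 953 + 1864 + 723 + 3780 + 4365 + 774 = 12459
Weight total: 1 + 2 + 3 + 4 + 5 + 6 = 21
WMA = 12459 / 21 = 593.29

593.29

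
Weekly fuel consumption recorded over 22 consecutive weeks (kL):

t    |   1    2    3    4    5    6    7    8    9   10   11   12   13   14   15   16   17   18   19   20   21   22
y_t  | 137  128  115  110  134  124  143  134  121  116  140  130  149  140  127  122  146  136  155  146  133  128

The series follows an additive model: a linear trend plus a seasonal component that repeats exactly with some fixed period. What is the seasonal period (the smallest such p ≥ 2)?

6

First differences y_{t+1} − y_t: -9, -13, -5, 24, -10, 19, -9, -13, -5, 24, -10, 19, -9, -13, …
The difference pattern repeats every 6 terms and not for any smaller step, so p = 6.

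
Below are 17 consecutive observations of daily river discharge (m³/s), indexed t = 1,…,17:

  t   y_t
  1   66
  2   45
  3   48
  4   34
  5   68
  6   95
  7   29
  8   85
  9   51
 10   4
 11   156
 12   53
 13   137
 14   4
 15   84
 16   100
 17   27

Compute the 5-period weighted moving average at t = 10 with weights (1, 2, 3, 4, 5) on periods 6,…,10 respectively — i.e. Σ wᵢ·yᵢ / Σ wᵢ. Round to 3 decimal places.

Weighted sum: 1·95 + 2·29 + 3·85 + 4·51 + 5·4 = 95 + 58 + 255 + 204 + 20 = 632
Weight total: 1 + 2 + 3 + 4 + 5 = 15
WMA = 632 / 15 = 42.133

42.133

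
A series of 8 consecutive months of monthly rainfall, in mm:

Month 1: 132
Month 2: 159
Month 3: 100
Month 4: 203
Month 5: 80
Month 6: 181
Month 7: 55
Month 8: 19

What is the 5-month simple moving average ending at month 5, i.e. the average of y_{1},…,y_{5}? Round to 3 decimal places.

Sum of periods 1–5: 132 + 159 + 100 + 203 + 80 = 674
Divide by 5: 674 / 5 = 134.800

134.800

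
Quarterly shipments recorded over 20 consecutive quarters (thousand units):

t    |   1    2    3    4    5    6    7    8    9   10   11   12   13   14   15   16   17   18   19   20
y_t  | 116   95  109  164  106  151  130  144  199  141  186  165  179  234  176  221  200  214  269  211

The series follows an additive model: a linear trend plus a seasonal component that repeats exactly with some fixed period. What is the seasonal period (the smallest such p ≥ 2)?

First differences y_{t+1} − y_t: -21, 14, 55, -58, 45, -21, 14, 55, -58, 45, -21, 14, …
The difference pattern repeats every 5 terms and not for any smaller step, so p = 5.

5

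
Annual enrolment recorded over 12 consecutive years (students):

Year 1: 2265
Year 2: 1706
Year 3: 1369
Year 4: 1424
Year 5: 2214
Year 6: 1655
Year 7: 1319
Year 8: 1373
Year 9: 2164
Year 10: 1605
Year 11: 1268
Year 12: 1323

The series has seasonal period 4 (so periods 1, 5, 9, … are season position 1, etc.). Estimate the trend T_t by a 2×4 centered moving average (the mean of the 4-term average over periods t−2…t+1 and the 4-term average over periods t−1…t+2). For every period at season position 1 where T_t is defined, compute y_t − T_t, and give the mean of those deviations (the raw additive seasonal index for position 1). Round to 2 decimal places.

Season position 1 occurs at t = 5, 9 (where T_t is defined).
t=5: T_5 = 1659.2500; y_5 − T_5 = 2214 − 1659.2500 = 554.7500
t=9: T_9 = 1608.8750; y_9 − T_9 = 2164 − 1608.8750 = 555.1250
Mean deviation: (554.7500 + 555.1250) / 2 = 554.94

554.94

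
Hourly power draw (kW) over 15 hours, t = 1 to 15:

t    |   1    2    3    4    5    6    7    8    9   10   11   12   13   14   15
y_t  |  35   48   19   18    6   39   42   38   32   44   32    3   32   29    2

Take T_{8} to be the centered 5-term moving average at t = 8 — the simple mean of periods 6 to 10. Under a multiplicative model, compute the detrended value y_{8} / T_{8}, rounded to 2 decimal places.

Trend T_8 = (39 + 42 + 38 + 32 + 44) / 5 = 195/5 = 39.0000
Ratio to trend: 38 / 39.0000 = 0.97

0.97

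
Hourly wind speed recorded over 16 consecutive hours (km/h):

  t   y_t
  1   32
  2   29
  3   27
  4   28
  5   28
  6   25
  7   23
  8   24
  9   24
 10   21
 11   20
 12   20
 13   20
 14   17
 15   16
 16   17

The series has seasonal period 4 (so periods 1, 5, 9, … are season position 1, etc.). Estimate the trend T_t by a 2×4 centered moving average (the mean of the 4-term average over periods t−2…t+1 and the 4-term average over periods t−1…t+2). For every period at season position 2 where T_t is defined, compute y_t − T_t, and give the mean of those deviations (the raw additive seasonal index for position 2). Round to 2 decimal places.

Season position 2 occurs at t = 6, 10, 14 (where T_t is defined).
t=6: T_6 = 25.5000; y_6 − T_6 = 25 − 25.5000 = -0.5000
t=10: T_10 = 21.7500; y_10 − T_10 = 21 − 21.7500 = -0.7500
t=14: T_14 = 17.8750; y_14 − T_14 = 17 − 17.8750 = -0.8750
Mean deviation: (-0.5000 + -0.7500 + -0.8750) / 3 = -0.71

-0.71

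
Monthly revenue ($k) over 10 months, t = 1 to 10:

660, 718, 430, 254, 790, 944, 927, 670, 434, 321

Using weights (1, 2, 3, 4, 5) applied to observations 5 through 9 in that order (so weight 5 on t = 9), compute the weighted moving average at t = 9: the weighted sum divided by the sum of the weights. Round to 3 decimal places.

Weighted sum: 1·790 + 2·944 + 3·927 + 4·670 + 5·434 = 790 + 1888 + 2781 + 2680 + 2170 = 10309
Weight total: 1 + 2 + 3 + 4 + 5 = 15
WMA = 10309 / 15 = 687.267

687.267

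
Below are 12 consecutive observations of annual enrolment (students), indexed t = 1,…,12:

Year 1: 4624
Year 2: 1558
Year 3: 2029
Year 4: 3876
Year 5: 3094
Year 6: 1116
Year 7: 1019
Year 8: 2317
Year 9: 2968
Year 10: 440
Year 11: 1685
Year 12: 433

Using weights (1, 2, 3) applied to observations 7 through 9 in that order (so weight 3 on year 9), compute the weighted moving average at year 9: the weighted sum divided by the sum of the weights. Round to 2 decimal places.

Weighted sum: 1·1019 + 2·2317 + 3·2968 = 1019 + 4634 + 8904 = 14557
Weight total: 1 + 2 + 3 = 6
WMA = 14557 / 6 = 2426.17

2426.17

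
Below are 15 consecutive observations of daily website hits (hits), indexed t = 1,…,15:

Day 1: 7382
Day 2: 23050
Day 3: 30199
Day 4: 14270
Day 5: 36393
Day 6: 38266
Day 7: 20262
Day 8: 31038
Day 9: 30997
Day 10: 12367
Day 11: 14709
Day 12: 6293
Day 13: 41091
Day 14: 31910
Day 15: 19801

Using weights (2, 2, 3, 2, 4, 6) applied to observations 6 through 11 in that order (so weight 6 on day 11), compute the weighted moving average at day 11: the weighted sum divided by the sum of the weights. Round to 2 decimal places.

Weighted sum: 2·38266 + 2·20262 + 3·31038 + 2·30997 + 4·12367 + 6·14709 = 76532 + 40524 + 93114 + 61994 + 49468 + 88254 = 409886
Weight total: 2 + 2 + 3 + 2 + 4 + 6 = 19
WMA = 409886 / 19 = 21572.95

21572.95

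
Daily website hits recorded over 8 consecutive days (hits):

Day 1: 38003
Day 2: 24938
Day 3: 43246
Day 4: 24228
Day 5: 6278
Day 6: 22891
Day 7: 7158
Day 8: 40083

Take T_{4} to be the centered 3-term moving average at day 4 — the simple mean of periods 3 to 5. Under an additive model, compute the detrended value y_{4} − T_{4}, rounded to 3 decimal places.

-356.000

Trend T_4 = (43246 + 24228 + 6278) / 3 = 73752/3 = 24584.00000
Detrended value: 24228 − 24584.00000 = -356.000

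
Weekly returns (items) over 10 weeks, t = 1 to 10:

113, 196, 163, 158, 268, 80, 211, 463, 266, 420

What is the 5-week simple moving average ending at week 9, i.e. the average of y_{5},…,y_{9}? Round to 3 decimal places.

257.600

Sum of periods 5–9: 268 + 80 + 211 + 463 + 266 = 1288
Divide by 5: 1288 / 5 = 257.600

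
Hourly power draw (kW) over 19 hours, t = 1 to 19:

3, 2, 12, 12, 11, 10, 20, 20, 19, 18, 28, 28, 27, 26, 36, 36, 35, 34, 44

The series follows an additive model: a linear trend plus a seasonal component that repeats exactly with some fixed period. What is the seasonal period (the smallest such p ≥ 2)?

First differences y_{t+1} − y_t: -1, 10, 0, -1, -1, 10, 0, -1, -1, 10, …
The difference pattern repeats every 4 terms and not for any smaller step, so p = 4.

4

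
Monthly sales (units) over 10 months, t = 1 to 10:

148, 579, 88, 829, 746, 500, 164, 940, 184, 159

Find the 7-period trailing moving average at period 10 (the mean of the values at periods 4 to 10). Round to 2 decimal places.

503.14

Sum of periods 4–10: 829 + 746 + 500 + 164 + 940 + 184 + 159 = 3522
Divide by 7: 3522 / 7 = 503.14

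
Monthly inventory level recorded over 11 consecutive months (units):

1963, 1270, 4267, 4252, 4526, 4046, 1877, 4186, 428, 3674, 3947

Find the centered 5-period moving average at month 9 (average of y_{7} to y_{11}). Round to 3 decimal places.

2822.400

Sum of periods 7–11: 1877 + 4186 + 428 + 3674 + 3947 = 14112
Divide by 5: 14112 / 5 = 2822.400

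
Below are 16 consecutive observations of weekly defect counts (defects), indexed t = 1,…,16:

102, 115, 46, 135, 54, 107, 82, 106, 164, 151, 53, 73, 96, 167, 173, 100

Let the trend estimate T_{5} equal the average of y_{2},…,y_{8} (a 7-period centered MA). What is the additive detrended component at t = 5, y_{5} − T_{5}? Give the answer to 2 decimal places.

-38.14

Trend T_5 = (115 + 46 + 135 + 54 + 107 + 82 + 106) / 7 = 645/7 = 92.1429
Detrended value: 54 − 92.1429 = -38.14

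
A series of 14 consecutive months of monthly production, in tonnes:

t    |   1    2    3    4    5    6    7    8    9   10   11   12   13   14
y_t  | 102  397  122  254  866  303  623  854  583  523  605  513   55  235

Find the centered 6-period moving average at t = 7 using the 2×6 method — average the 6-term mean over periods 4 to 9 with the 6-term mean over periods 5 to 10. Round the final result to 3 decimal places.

Sum over 4–9: 254 + 866 + 303 + 623 + 854 + 583 = 3483
Sum over 5–10: 866 + 303 + 623 + 854 + 583 + 523 = 3752
CMA at t=7 = (3483 + 3752) / (2·6) = 7235 / 12 = 602.917

602.917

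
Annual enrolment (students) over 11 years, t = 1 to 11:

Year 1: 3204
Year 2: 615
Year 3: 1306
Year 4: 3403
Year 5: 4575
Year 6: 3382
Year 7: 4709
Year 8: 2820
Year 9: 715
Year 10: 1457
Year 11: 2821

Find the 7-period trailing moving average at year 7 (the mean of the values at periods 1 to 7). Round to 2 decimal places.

Sum of periods 1–7: 3204 + 615 + 1306 + 3403 + 4575 + 3382 + 4709 = 21194
Divide by 7: 21194 / 7 = 3027.71

3027.71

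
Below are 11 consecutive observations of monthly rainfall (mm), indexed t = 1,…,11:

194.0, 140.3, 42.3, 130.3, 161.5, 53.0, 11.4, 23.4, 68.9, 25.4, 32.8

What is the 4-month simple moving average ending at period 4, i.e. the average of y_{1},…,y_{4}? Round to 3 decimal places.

Sum of periods 1–4: 194.0 + 140.3 + 42.3 + 130.3 = 506.9
Divide by 4: 506.9 / 4 = 126.725

126.725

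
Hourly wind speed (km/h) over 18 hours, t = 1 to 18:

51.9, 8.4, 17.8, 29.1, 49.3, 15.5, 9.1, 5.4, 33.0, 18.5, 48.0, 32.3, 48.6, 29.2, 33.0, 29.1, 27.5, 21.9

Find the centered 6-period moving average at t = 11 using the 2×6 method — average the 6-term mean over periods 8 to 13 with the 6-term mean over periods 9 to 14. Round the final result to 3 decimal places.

32.950

Sum over 8–13: 5.4 + 33.0 + 18.5 + 48.0 + 32.3 + 48.6 = 185.8
Sum over 9–14: 33.0 + 18.5 + 48.0 + 32.3 + 48.6 + 29.2 = 209.6
CMA at t=11 = (185.8 + 209.6) / (2·6) = 395.4 / 12 = 32.950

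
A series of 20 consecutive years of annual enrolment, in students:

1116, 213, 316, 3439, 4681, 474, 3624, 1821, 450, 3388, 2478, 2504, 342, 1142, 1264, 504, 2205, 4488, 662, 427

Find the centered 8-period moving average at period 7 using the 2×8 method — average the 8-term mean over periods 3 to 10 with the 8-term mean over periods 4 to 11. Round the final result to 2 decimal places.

2409.25

Sum over 3–10: 316 + 3439 + 4681 + 474 + 3624 + 1821 + 450 + 3388 = 18193
Sum over 4–11: 3439 + 4681 + 474 + 3624 + 1821 + 450 + 3388 + 2478 = 20355
CMA at t=7 = (18193 + 20355) / (2·8) = 38548 / 16 = 2409.25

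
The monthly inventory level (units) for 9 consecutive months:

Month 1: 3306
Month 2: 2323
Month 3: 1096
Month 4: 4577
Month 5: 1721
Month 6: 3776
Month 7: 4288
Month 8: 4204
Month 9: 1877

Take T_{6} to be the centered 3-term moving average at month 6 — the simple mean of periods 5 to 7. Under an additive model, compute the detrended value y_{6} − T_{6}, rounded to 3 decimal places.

Trend T_6 = (1721 + 3776 + 4288) / 3 = 9785/3 = 3261.66667
Detrended value: 3776 − 3261.66667 = 514.333

514.333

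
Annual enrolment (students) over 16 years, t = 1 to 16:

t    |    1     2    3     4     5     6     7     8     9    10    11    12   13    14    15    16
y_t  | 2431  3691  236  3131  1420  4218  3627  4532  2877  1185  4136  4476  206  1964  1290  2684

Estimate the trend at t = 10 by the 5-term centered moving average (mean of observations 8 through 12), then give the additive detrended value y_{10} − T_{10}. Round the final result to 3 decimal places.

Trend T_10 = (4532 + 2877 + 1185 + 4136 + 4476) / 5 = 17206/5 = 3441.20000
Detrended value: 1185 − 3441.20000 = -2256.200

-2256.200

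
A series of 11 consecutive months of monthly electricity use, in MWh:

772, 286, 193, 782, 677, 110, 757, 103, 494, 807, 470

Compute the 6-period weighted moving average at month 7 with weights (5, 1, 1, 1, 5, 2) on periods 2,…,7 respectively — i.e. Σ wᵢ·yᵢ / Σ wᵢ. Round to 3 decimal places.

343.067

Weighted sum: 5·286 + 1·193 + 1·782 + 1·677 + 5·110 + 2·757 = 1430 + 193 + 782 + 677 + 550 + 1514 = 5146
Weight total: 5 + 1 + 1 + 1 + 5 + 2 = 15
WMA = 5146 / 15 = 343.067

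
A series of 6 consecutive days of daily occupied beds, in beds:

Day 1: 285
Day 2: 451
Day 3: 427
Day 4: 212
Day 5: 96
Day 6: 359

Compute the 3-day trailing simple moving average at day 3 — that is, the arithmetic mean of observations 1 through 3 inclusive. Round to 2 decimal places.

387.67

Sum of periods 1–3: 285 + 451 + 427 = 1163
Divide by 3: 1163 / 3 = 387.67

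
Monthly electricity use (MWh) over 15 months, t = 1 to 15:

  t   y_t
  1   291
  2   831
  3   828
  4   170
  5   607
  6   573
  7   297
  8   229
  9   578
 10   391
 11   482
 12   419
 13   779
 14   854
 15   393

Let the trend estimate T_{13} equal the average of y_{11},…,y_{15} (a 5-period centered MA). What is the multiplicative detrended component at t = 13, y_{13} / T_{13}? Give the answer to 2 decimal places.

1.33

Trend T_13 = (482 + 419 + 779 + 854 + 393) / 5 = 2927/5 = 585.4000
Ratio to trend: 779 / 585.4000 = 1.33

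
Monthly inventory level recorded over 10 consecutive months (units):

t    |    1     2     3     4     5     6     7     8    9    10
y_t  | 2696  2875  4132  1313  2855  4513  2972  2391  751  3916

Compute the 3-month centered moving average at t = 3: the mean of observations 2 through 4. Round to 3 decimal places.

2773.333

Sum of periods 2–4: 2875 + 4132 + 1313 = 8320
Divide by 3: 8320 / 3 = 2773.333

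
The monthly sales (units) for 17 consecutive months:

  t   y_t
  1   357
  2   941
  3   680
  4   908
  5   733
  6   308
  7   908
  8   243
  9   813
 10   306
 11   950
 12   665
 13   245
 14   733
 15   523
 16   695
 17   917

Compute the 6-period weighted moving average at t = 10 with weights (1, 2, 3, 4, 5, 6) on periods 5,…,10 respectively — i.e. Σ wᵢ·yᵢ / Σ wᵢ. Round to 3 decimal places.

Weighted sum: 1·733 + 2·308 + 3·908 + 4·243 + 5·813 + 6·306 = 733 + 616 + 2724 + 972 + 4065 + 1836 = 10946
Weight total: 1 + 2 + 3 + 4 + 5 + 6 = 21
WMA = 10946 / 21 = 521.238

521.238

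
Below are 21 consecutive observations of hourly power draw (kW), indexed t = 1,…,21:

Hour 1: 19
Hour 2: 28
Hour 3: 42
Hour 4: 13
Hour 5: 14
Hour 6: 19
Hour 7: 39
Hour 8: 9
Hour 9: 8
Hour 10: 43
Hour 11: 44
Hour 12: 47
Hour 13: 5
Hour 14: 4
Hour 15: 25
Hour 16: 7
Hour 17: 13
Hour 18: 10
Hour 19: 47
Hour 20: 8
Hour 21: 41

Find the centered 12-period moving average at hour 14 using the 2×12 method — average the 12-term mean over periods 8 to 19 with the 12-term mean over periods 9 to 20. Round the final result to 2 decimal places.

21.79

Sum over 8–19: 9 + 8 + 43 + 44 + 47 + 5 + 4 + 25 + 7 + 13 + 10 + 47 = 262
Sum over 9–20: 8 + 43 + 44 + 47 + 5 + 4 + 25 + 7 + 13 + 10 + 47 + 8 = 261
CMA at t=14 = (262 + 261) / (2·12) = 523 / 24 = 21.79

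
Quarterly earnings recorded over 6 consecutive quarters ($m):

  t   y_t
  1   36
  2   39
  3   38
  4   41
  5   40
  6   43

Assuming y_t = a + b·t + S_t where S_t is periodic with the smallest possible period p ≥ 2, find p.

2

First differences y_{t+1} − y_t: 3, -1, 3, -1, 3, …
The difference pattern repeats every 2 terms and not for any smaller step, so p = 2.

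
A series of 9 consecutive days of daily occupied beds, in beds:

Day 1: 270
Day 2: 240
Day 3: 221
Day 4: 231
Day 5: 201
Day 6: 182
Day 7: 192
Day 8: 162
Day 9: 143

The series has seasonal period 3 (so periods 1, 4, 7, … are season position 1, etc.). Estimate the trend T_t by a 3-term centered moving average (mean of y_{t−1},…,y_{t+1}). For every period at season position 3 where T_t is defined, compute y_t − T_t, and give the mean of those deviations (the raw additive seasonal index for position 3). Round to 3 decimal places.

Season position 3 occurs at t = 3, 6 (where T_t is defined).
t=3: T_3 = 230.66667; y_3 − T_3 = 221 − 230.66667 = -9.66667
t=6: T_6 = 191.66667; y_6 − T_6 = 182 − 191.66667 = -9.66667
Mean deviation: (-9.66667 + -9.66667) / 2 = -9.667

-9.667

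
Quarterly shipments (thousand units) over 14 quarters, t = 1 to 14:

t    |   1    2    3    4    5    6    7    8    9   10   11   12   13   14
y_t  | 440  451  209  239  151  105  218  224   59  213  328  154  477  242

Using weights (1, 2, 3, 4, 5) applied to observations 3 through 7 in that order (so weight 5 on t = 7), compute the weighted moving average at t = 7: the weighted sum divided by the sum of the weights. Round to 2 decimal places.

176.67

Weighted sum: 1·209 + 2·239 + 3·151 + 4·105 + 5·218 = 209 + 478 + 453 + 420 + 1090 = 2650
Weight total: 1 + 2 + 3 + 4 + 5 = 15
WMA = 2650 / 15 = 176.67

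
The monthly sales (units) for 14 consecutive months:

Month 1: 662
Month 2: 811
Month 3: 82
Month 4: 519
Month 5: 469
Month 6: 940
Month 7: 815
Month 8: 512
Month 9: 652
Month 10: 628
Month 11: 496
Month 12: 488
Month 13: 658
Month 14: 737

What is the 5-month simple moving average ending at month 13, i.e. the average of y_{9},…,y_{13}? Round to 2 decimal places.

Sum of periods 9–13: 652 + 628 + 496 + 488 + 658 = 2922
Divide by 5: 2922 / 5 = 584.40

584.40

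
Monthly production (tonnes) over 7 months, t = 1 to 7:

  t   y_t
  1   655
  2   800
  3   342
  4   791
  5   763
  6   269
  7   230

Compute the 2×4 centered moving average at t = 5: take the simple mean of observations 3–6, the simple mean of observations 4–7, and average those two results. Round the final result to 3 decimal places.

527.250

Sum over 3–6: 342 + 791 + 763 + 269 = 2165
Sum over 4–7: 791 + 763 + 269 + 230 = 2053
CMA at t=5 = (2165 + 2053) / (2·4) = 4218 / 8 = 527.250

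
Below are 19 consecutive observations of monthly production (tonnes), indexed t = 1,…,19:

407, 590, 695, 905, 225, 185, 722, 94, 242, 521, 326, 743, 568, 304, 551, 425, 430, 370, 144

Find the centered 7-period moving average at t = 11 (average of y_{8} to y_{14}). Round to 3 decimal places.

399.714

Sum of periods 8–14: 94 + 242 + 521 + 326 + 743 + 568 + 304 = 2798
Divide by 7: 2798 / 7 = 399.714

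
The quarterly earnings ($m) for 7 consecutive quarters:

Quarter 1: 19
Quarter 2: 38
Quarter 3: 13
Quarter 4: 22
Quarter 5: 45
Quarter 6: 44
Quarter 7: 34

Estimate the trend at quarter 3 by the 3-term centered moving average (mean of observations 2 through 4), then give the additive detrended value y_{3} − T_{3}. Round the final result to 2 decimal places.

Trend T_3 = (38 + 13 + 22) / 3 = 73/3 = 24.3333
Detrended value: 13 − 24.3333 = -11.33

-11.33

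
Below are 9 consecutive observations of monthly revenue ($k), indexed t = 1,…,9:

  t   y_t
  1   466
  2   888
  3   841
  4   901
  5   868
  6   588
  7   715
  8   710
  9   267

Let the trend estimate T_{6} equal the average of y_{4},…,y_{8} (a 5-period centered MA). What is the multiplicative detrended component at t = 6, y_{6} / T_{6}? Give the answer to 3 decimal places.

0.777

Trend T_6 = (901 + 868 + 588 + 715 + 710) / 5 = 3782/5 = 756.40000
Ratio to trend: 588 / 756.40000 = 0.777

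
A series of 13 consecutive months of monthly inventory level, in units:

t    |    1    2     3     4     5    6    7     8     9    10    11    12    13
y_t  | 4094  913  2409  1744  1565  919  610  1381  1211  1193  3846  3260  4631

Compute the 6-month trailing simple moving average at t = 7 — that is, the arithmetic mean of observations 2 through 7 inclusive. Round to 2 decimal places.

1360.00

Sum of periods 2–7: 913 + 2409 + 1744 + 1565 + 919 + 610 = 8160
Divide by 6: 8160 / 6 = 1360.00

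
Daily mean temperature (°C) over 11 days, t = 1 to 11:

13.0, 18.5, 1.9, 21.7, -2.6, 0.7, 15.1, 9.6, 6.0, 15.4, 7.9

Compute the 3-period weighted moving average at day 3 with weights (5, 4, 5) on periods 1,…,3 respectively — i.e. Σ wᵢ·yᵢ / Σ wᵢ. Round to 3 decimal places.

10.607

Weighted sum: 5·13.0 + 4·18.5 + 5·1.9 = 65.0 + 74.0 + 9.5 = 148.5
Weight total: 5 + 4 + 5 = 14
WMA = 148.5 / 14 = 10.607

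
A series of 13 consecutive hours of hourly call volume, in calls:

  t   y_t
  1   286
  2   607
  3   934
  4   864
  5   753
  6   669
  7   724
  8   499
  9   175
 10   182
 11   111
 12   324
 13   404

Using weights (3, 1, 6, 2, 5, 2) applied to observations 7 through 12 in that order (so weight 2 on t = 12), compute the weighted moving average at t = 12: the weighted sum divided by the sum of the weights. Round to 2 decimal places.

Weighted sum: 3·724 + 1·499 + 6·175 + 2·182 + 5·111 + 2·324 = 2172 + 499 + 1050 + 364 + 555 + 648 = 5288
Weight total: 3 + 1 + 6 + 2 + 5 + 2 = 19
WMA = 5288 / 19 = 278.32

278.32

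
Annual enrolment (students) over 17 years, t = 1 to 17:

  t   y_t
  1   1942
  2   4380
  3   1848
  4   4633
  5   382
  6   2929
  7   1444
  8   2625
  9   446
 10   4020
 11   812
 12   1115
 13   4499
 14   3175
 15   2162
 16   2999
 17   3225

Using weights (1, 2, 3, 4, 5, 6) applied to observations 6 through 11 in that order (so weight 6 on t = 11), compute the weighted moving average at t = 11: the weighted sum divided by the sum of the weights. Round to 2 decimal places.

1926.10

Weighted sum: 1·2929 + 2·1444 + 3·2625 + 4·446 + 5·4020 + 6·812 = 2929 + 2888 + 7875 + 1784 + 20100 + 4872 = 40448
Weight total: 1 + 2 + 3 + 4 + 5 + 6 = 21
WMA = 40448 / 21 = 1926.10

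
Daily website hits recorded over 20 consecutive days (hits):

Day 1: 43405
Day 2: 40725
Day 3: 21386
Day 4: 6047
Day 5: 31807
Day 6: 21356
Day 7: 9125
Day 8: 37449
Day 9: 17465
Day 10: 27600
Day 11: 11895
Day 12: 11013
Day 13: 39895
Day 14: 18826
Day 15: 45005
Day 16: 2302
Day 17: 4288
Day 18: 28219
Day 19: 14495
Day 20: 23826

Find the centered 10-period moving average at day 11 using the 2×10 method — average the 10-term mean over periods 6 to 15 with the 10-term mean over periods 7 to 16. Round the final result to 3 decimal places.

23010.200

Sum over 6–15: 21356 + 9125 + 37449 + 17465 + 27600 + 11895 + 11013 + 39895 + 18826 + 45005 = 239629
Sum over 7–16: 9125 + 37449 + 17465 + 27600 + 11895 + 11013 + 39895 + 18826 + 45005 + 2302 = 220575
CMA at t=11 = (239629 + 220575) / (2·10) = 460204 / 20 = 23010.200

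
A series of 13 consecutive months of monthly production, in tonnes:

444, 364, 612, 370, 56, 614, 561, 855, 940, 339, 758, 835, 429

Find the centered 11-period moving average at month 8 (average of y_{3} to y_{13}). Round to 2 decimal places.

Sum of periods 3–13: 612 + 370 + 56 + 614 + 561 + 855 + 940 + 339 + 758 + 835 + 429 = 6369
Divide by 11: 6369 / 11 = 579.00

579.00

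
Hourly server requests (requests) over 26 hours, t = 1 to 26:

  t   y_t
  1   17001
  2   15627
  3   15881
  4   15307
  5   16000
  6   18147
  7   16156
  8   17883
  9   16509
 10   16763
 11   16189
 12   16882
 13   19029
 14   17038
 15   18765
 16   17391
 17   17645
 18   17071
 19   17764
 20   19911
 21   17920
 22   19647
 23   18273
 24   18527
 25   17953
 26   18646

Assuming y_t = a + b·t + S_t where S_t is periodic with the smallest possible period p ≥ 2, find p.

First differences y_{t+1} − y_t: -1374, 254, -574, 693, 2147, -1991, 1727, -1374, 254, -574, 693, 2147, -1991, 1727, -1374, 254, …
The difference pattern repeats every 7 terms and not for any smaller step, so p = 7.

7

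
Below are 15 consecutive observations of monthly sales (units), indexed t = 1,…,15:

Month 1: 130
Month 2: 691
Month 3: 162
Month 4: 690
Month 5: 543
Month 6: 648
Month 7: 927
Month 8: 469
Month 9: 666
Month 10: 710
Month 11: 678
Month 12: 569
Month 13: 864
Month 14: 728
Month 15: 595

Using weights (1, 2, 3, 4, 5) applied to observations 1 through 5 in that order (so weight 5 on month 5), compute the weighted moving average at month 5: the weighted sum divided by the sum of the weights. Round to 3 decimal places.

Weighted sum: 1·130 + 2·691 + 3·162 + 4·690 + 5·543 = 130 + 1382 + 486 + 2760 + 2715 = 7473
Weight total: 1 + 2 + 3 + 4 + 5 = 15
WMA = 7473 / 15 = 498.200

498.200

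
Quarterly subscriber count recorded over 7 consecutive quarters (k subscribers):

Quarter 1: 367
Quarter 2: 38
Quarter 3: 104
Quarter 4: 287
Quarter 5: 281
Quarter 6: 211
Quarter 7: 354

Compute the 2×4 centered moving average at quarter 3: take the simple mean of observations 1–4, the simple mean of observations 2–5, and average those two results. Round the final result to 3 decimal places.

Sum over 1–4: 367 + 38 + 104 + 287 = 796
Sum over 2–5: 38 + 104 + 287 + 281 = 710
CMA at t=3 = (796 + 710) / (2·4) = 1506 / 8 = 188.250

188.250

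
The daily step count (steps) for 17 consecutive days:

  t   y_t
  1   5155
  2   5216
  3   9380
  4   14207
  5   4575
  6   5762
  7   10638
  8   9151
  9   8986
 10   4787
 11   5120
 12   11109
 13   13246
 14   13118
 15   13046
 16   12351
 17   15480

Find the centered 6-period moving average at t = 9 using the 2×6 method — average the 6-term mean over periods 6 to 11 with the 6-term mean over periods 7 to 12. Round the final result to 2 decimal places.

7852.92

Sum over 6–11: 5762 + 10638 + 9151 + 8986 + 4787 + 5120 = 44444
Sum over 7–12: 10638 + 9151 + 8986 + 4787 + 5120 + 11109 = 49791
CMA at t=9 = (44444 + 49791) / (2·6) = 94235 / 12 = 7852.92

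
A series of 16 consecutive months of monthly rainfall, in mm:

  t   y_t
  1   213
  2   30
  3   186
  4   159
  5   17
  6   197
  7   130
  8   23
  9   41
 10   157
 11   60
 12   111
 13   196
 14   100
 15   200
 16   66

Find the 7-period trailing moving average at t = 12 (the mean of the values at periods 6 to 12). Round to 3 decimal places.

102.714

Sum of periods 6–12: 197 + 130 + 23 + 41 + 157 + 60 + 111 = 719
Divide by 7: 719 / 7 = 102.714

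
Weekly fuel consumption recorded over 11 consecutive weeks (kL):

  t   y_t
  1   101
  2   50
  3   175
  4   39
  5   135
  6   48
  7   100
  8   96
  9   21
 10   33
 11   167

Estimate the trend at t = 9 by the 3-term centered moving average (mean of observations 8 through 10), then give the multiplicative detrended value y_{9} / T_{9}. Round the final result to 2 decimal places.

Trend T_9 = (96 + 21 + 33) / 3 = 150/3 = 50.0000
Ratio to trend: 21 / 50.0000 = 0.42

0.42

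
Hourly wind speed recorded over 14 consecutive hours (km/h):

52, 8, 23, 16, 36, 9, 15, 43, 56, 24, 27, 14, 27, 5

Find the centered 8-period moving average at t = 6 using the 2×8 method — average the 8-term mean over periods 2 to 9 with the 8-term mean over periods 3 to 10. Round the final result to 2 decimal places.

Sum over 2–9: 8 + 23 + 16 + 36 + 9 + 15 + 43 + 56 = 206
Sum over 3–10: 23 + 16 + 36 + 9 + 15 + 43 + 56 + 24 = 222
CMA at t=6 = (206 + 222) / (2·8) = 428 / 16 = 26.75

26.75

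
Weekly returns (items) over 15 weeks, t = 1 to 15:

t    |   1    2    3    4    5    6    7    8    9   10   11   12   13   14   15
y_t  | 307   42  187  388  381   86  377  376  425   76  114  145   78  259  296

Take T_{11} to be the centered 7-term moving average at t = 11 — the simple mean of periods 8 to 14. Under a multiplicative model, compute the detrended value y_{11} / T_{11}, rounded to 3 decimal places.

0.542

Trend T_11 = (376 + 425 + 76 + 114 + 145 + 78 + 259) / 7 = 1473/7 = 210.42857
Ratio to trend: 114 / 210.42857 = 0.542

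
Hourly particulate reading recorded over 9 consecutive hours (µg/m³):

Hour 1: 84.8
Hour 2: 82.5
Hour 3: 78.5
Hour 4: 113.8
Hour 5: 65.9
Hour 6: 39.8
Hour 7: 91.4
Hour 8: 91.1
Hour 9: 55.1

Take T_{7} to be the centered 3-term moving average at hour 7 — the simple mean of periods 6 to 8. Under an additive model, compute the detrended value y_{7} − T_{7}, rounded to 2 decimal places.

Trend T_7 = (39.8 + 91.4 + 91.1) / 3 = 222.3/3 = 74.1000
Detrended value: 91.4 − 74.1000 = 17.30

17.30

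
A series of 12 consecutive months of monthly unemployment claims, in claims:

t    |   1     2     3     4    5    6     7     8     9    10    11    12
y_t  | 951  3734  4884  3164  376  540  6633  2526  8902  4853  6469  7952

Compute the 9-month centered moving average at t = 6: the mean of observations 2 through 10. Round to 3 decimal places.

3956.889

Sum of periods 2–10: 3734 + 4884 + 3164 + 376 + 540 + 6633 + 2526 + 8902 + 4853 = 35612
Divide by 9: 35612 / 9 = 3956.889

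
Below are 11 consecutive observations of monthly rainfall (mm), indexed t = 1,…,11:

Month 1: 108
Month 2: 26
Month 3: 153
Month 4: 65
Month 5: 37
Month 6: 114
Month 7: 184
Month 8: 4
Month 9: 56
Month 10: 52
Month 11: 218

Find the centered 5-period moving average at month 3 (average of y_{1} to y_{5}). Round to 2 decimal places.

77.80

Sum of periods 1–5: 108 + 26 + 153 + 65 + 37 = 389
Divide by 5: 389 / 5 = 77.80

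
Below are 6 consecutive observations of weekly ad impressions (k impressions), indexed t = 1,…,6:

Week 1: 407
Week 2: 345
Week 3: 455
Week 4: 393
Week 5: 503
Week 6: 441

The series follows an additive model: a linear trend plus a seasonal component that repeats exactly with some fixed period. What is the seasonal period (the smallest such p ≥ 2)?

First differences y_{t+1} − y_t: -62, 110, -62, 110, -62, …
The difference pattern repeats every 2 terms and not for any smaller step, so p = 2.

2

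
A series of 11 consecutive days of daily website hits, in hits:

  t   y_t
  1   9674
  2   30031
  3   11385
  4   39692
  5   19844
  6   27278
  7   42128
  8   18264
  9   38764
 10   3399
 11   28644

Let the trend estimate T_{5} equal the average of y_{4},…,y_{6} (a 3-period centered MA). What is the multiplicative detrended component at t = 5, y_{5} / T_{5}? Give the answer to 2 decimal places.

Trend T_5 = (39692 + 19844 + 27278) / 3 = 86814/3 = 28938.0000
Ratio to trend: 19844 / 28938.0000 = 0.69

0.69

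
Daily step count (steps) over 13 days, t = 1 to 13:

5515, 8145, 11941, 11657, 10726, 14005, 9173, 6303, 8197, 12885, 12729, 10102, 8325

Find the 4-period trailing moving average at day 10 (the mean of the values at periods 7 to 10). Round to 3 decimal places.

9139.500

Sum of periods 7–10: 9173 + 6303 + 8197 + 12885 = 36558
Divide by 4: 36558 / 4 = 9139.500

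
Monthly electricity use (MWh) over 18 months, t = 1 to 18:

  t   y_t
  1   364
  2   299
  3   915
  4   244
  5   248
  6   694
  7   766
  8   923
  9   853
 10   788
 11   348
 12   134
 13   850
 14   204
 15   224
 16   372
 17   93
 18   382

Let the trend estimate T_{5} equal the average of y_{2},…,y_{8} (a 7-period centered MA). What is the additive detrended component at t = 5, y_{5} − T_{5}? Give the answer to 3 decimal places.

-336.143

Trend T_5 = (299 + 915 + 244 + 248 + 694 + 766 + 923) / 7 = 4089/7 = 584.14286
Detrended value: 248 − 584.14286 = -336.143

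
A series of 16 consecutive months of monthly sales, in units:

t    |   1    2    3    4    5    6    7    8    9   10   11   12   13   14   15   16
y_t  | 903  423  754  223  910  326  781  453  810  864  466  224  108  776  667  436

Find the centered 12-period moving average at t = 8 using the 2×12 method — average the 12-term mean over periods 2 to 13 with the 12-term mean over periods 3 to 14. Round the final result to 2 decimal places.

543.21

Sum over 2–13: 423 + 754 + 223 + 910 + 326 + 781 + 453 + 810 + 864 + 466 + 224 + 108 = 6342
Sum over 3–14: 754 + 223 + 910 + 326 + 781 + 453 + 810 + 864 + 466 + 224 + 108 + 776 = 6695
CMA at t=8 = (6342 + 6695) / (2·12) = 13037 / 24 = 543.21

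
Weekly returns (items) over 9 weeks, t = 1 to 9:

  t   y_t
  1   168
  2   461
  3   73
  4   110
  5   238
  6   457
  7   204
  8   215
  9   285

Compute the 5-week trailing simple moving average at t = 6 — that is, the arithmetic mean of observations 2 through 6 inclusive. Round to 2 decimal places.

Sum of periods 2–6: 461 + 73 + 110 + 238 + 457 = 1339
Divide by 5: 1339 / 5 = 267.80

267.80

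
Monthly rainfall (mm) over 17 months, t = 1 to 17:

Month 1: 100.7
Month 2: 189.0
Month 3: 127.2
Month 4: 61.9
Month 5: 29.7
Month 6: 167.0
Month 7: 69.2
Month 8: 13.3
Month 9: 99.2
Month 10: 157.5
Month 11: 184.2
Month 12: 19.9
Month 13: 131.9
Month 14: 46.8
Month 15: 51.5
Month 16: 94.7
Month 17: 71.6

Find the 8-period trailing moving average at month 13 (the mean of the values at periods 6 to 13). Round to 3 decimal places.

Sum of periods 6–13: 167.0 + 69.2 + 13.3 + 99.2 + 157.5 + 184.2 + 19.9 + 131.9 = 842.2
Divide by 8: 842.2 / 8 = 105.275

105.275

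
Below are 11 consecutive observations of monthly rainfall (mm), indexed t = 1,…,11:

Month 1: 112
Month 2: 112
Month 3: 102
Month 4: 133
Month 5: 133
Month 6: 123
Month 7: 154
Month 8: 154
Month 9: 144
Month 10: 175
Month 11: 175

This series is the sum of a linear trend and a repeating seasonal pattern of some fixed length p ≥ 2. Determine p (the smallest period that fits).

First differences y_{t+1} − y_t: 0, -10, 31, 0, -10, 31, 0, -10, …
The difference pattern repeats every 3 terms and not for any smaller step, so p = 3.

3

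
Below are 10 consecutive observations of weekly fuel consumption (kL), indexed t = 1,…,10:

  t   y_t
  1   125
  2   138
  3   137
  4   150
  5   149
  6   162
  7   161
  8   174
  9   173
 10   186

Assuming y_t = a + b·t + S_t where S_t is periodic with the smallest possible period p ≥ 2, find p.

2

First differences y_{t+1} − y_t: 13, -1, 13, -1, 13, -1, …
The difference pattern repeats every 2 terms and not for any smaller step, so p = 2.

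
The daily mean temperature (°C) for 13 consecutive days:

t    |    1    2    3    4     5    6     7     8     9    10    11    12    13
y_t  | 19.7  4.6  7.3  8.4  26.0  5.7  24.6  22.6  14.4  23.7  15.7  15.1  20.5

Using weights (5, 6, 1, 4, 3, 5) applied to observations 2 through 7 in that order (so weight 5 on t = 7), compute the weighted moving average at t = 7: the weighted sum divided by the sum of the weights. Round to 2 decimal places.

13.30

Weighted sum: 5·4.6 + 6·7.3 + 1·8.4 + 4·26.0 + 3·5.7 + 5·24.6 = 23.0 + 43.8 + 8.4 + 104.0 + 17.1 + 123.0 = 319.3
Weight total: 5 + 6 + 1 + 4 + 3 + 5 = 24
WMA = 319.3 / 24 = 13.30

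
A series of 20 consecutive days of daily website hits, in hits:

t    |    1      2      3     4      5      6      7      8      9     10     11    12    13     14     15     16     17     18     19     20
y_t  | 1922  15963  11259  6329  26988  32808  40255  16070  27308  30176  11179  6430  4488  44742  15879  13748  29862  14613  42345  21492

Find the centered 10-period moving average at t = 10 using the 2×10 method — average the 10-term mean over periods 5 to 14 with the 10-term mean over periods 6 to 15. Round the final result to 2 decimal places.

23488.95

Sum over 5–14: 26988 + 32808 + 40255 + 16070 + 27308 + 30176 + 11179 + 6430 + 4488 + 44742 = 240444
Sum over 6–15: 32808 + 40255 + 16070 + 27308 + 30176 + 11179 + 6430 + 4488 + 44742 + 15879 = 229335
CMA at t=10 = (240444 + 229335) / (2·10) = 469779 / 20 = 23488.95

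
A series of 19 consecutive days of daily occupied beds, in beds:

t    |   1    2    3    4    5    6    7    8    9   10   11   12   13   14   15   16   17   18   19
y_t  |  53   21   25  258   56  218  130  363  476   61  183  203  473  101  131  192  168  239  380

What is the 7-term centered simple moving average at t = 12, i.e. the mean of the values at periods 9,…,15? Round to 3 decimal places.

232.571

Sum of periods 9–15: 476 + 61 + 183 + 203 + 473 + 101 + 131 = 1628
Divide by 7: 1628 / 7 = 232.571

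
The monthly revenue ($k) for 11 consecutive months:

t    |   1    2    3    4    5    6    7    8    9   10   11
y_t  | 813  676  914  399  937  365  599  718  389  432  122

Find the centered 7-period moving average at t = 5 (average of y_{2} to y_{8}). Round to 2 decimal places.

Sum of periods 2–8: 676 + 914 + 399 + 937 + 365 + 599 + 718 = 4608
Divide by 7: 4608 / 7 = 658.29

658.29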